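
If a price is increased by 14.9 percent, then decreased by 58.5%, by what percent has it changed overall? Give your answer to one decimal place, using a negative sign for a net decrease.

-52.3%

A 14.9% increase multiplies by 1.149.
Then a 58.5% decrease: 1.149 × 0.415 = 0.476835.
Overall factor 0.476835, i.e. -52.3%.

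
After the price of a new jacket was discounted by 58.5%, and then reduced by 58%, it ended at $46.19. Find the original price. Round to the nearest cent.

Undoing the 58% decrease: $46.19 ÷ 0.42 ≈ $109.97619.
Undoing the 58.5% decrease: $109.97619 ÷ 0.415 ≈ $265.00.

$265.00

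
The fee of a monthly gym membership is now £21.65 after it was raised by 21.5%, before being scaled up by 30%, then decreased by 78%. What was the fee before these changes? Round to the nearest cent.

The overall multiplier applied was 1.215 × 1.3 × 0.22 = 0.34749.
So the original fee was £21.65 ÷ 0.34749 ≈ £62.30.

£62.30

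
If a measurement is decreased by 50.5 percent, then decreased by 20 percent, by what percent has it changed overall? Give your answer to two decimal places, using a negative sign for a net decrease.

-60.40%

A 50.5% decrease multiplies by 0.495.
Then a 20% decrease: 0.495 × 0.8 = 0.396.
Overall factor 0.396, i.e. -60.40%.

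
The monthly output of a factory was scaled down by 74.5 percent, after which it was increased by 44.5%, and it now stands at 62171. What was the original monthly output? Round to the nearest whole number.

Undoing the 44.5% increase: 62171 ÷ 1.445 ≈ 43024.913495.
Undoing the 74.5% decrease: 43024.913495 ÷ 0.255 ≈ 168725.

168725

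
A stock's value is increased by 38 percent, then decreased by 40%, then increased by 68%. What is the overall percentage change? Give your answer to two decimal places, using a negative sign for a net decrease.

A 38% increase multiplies by 1.38.
Then a 40% decrease: 1.38 × 0.6 = 0.828.
Then a 68% increase: 0.828 × 1.68 = 1.39104.
Overall factor 1.39104, i.e. 39.10%.

39.10%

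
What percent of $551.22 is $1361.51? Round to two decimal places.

$1361.51 ÷ $551.22 ≈ 247.00%.

247.00%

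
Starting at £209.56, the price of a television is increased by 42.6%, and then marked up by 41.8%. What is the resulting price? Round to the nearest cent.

£423.74

42.6% increase: £209.56 × 1.426 = £298.83256.
41.8% increase: £298.83256 × 1.418 = £423.74457008 ≈ £423.74.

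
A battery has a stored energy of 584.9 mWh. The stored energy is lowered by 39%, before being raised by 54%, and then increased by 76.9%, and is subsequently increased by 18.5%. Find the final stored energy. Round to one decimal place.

1151.8 mWh

39% decrease: 584.9 × 0.61 = 356.789.
Apply the 54% increase: 356.789 × 1.54 = 549.45506.
Apply the 76.9% increase: 549.45506 × 1.769 = 971.98600114.
After the 18.5% increase: 971.98600114 × 1.185 = 1151.8034113509 ≈ 1151.8.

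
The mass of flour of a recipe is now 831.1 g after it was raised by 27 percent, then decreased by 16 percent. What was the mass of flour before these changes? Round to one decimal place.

779.1 g

The overall multiplier applied was 1.27 × 0.84 = 1.0668.
So the original mass of flour was 831.1 ÷ 1.0668 ≈ 779.1 g.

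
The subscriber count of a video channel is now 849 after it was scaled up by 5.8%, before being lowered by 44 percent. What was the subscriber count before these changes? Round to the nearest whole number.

1433

Undoing the 44% decrease: 849 ÷ 0.56 ≈ 1516.071429.
Undoing the 5.8% increase: 1516.071429 ÷ 1.058 ≈ 1433.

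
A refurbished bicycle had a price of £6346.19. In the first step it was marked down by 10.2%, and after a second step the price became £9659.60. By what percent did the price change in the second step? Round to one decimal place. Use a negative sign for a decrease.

69.5%

After the first step: £6346.19 × 0.898 = £5698.87862.
Second-step multiplier: £9659.60 ÷ £5698.87862 ≈ 1.695.
That is a change of 69.5%.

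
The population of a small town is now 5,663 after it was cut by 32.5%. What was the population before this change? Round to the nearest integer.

8,390

The overall multiplier applied was 0.675.
So the original population was 5,663 ÷ 0.675 ≈ 8,390.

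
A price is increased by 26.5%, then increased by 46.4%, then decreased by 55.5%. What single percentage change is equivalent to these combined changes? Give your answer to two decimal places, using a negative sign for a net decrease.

The combined multiplier is 1.265 × 1.464 × 0.445 = 0.8241222.
That corresponds to a decrease of 17.59%.

-17.59%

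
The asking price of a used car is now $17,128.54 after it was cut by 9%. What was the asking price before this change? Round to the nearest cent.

The overall multiplier applied was 0.91.
So the original asking price was $17,128.54 ÷ 0.91 ≈ $18,822.57.

$18,822.57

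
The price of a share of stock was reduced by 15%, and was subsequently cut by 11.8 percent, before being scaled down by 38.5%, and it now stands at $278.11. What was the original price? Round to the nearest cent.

$603.19

Undoing the 38.5% decrease: $278.11 ÷ 0.615 ≈ $452.211382.
Undoing the 11.8% decrease: $452.211382 ÷ 0.882 ≈ $512.711317.
Undoing the 15% decrease: $512.711317 ÷ 0.85 ≈ $603.19.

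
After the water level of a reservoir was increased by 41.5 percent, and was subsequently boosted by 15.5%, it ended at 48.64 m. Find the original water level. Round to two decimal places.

29.76 m

Undoing the 15.5% increase: 48.64 ÷ 1.155 ≈ 42.112554.
Undoing the 41.5% increase: 42.112554 ÷ 1.415 ≈ 29.76 m.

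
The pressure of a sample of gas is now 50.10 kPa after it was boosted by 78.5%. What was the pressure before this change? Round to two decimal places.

28.07 kPa

The overall multiplier applied was 1.785.
So the original pressure was 50.10 ÷ 1.785 ≈ 28.07 kPa.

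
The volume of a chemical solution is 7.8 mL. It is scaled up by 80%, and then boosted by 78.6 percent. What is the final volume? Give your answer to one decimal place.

Apply the 80% increase: 7.8 × 1.8 = 14.04.
78.6% increase: 14.04 × 1.786 = 25.07544 ≈ 25.1.

25.1 mL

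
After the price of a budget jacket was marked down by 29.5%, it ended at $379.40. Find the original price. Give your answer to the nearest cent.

The overall multiplier applied was 0.705.
So the original price was $379.40 ÷ 0.705 ≈ $538.16.

$538.16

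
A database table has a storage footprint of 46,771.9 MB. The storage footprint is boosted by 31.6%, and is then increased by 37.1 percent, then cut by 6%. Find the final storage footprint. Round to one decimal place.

Each change multiplies by a factor: 1.316 × 1.371 × 0.94 = 1.69598184.
46,771.9 × 1.69598184 = 79324.293022296 ≈ 79,324.3.

79,324.3 MB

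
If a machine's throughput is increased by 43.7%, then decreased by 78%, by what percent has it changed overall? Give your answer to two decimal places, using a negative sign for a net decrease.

A 43.7% increase multiplies by 1.437.
Then a 78% decrease: 1.437 × 0.22 = 0.31614.
Overall factor 0.31614, i.e. -68.39%.

-68.39%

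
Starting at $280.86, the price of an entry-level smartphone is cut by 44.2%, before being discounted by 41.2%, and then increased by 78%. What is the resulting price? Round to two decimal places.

$164.03

After the 44.2% decrease: $280.86 × 0.558 = $156.71988.
41.2% decrease: $156.71988 × 0.588 = $92.15128944.
After the 78% increase: $92.15128944 × 1.78 = $164.0292952032 ≈ $164.03.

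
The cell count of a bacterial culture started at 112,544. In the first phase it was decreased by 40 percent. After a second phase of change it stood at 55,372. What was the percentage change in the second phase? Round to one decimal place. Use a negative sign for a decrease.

-18.0%

After the first phase: 112,544 × 0.6 = 67526.4.
Second-phase multiplier: 55,372 ÷ 67526.4 ≈ 0.82001.
That is a change of -18.0%.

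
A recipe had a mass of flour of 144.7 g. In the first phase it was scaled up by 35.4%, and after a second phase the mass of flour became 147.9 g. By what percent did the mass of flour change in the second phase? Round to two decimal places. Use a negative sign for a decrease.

-24.51%

After the first phase: 144.7 × 1.354 = 195.9238.
Second-phase multiplier: 147.9 ÷ 195.9238 ≈ 0.754885.
That is a change of -24.51%.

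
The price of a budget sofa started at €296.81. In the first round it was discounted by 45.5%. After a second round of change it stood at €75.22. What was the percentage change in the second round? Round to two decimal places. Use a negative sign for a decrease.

After the first round: €296.81 × 0.545 = €161.76145.
Second-round multiplier: €75.22 ÷ €161.76145 ≈ 0.465006.
That is a change of -53.50%.

-53.50%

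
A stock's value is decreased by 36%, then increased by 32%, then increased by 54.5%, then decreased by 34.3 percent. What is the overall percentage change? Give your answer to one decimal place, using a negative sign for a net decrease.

The combined multiplier is 0.64 × 1.32 × 1.545 × 0.657 = 0.857526912.
That corresponds to a decrease of 14.2%.

-14.2%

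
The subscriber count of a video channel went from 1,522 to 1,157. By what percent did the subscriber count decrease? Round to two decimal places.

23.98%

Change: 1,157 − 1,522 = -365.
Relative to the original: -365 ÷ 1,522 ≈ -23.98%.
So the subscriber count decreased by 23.98%.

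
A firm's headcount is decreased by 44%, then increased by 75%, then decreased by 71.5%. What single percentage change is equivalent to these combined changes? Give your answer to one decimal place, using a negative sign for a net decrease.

The combined multiplier is 0.56 × 1.75 × 0.285 = 0.2793.
That corresponds to a decrease of 72.1%.

-72.1%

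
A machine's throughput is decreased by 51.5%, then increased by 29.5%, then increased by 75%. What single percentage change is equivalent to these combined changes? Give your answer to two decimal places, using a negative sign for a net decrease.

9.91%

A 51.5% decrease multiplies by 0.485.
Then a 29.5% increase: 0.485 × 1.295 = 0.628075.
Then a 75% increase: 0.628075 × 1.75 = 1.09913125.
Overall factor 1.09913125, i.e. 9.91%.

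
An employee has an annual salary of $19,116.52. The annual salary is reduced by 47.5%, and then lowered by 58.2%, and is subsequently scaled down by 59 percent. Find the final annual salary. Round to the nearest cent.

$1,720.00

Each change multiplies by a factor: 0.525 × 0.418 × 0.41 = 0.0899745.
$19,116.52 × 0.0899745 = $1719.99932874 ≈ $1,720.00.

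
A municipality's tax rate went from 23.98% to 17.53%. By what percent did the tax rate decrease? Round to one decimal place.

The change is 17.53 − 23.98 = -6.45 percentage points.
Relative to the original 23.98%, that is -6.45 ÷ 23.98 ≈ -26.9%.
So the tax rate fell by 26.9%.

26.9%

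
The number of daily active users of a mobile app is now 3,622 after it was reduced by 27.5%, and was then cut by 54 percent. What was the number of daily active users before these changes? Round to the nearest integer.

10,861

Undoing the 54% decrease: 3,622 ÷ 0.46 ≈ 7873.913043.
Undoing the 27.5% decrease: 7873.913043 ÷ 0.725 ≈ 10,861.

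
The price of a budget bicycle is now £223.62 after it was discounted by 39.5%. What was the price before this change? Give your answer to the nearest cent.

The overall multiplier applied was 0.605.
So the original price was £223.62 ÷ 0.605 ≈ £369.62.

£369.62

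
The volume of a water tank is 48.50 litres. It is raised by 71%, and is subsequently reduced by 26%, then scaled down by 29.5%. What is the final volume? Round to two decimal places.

43.27 litres

After the 71% increase: 48.50 × 1.71 = 82.935.
After the 26% decrease: 82.935 × 0.74 = 61.3719.
Apply the 29.5% decrease: 61.3719 × 0.705 = 43.2671895 ≈ 43.27.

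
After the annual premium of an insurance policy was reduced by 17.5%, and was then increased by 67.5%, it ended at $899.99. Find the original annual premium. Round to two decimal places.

Undoing the 67.5% increase: $899.99 ÷ 1.675 ≈ $537.307463.
Undoing the 17.5% decrease: $537.307463 ÷ 0.825 ≈ $651.28.

$651.28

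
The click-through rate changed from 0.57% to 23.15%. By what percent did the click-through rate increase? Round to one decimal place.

The change is 23.15 − 0.57 = 22.58 percentage points.
Relative to the original 0.57%, that is 22.58 ÷ 0.57 ≈ 3961.4%.
So the click-through rate rose by 3961.4%.

3961.4%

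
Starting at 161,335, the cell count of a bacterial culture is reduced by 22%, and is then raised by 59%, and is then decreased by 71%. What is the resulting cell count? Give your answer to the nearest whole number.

58,025

Each change multiplies by a factor: 0.78 × 1.59 × 0.29 = 0.359658.
161,335 × 0.359658 = 58025.42343 ≈ 58,025.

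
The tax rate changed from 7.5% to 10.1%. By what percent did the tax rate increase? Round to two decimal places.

34.67%

The change is 10.1 − 7.5 = 2.6 percentage points.
Relative to the original 7.5%, that is 2.6 ÷ 7.5 ≈ 34.67%.
So the tax rate rose by 34.67%.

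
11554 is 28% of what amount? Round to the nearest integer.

41264

11554 ÷ 0.28 ≈ 41264.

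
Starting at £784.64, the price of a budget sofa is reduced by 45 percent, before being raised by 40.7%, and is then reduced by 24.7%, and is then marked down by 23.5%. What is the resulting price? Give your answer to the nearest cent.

£349.77

Apply the 45% decrease: £784.64 × 0.55 = £431.552.
Apply the 40.7% increase: £431.552 × 1.407 = £607.193664.
After the 24.7% decrease: £607.193664 × 0.753 = £457.216828992.
23.5% decrease: £457.216828992 × 0.765 = £349.77087417888 ≈ £349.77.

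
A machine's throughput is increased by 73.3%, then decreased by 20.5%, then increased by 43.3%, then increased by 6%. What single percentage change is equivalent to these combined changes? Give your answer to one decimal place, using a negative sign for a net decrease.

109.3%

The combined multiplier is 1.733 × 0.795 × 1.433 × 1.06 = 2.0927519103.
That corresponds to an increase of 109.3%.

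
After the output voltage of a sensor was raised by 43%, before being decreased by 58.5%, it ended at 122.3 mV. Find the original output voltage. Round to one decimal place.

206.1 mV

The overall multiplier applied was 1.43 × 0.415 = 0.59345.
So the original output voltage was 122.3 ÷ 0.59345 ≈ 206.1 mV.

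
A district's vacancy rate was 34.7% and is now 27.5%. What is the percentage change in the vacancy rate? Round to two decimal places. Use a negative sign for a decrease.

The change is 27.5 − 34.7 = -7.2 percentage points.
Relative to the original 34.7%, that is -7.2 ÷ 34.7 ≈ -20.75%.

-20.75%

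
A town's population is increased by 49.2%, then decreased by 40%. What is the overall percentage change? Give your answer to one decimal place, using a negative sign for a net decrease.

A 49.2% increase multiplies by 1.492.
Then a 40% decrease: 1.492 × 0.6 = 0.8952.
Overall factor 0.8952, i.e. -10.5%.

-10.5%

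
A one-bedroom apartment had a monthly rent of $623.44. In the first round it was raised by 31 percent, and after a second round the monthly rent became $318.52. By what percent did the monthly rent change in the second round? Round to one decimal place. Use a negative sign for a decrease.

After the first round: $623.44 × 1.31 = $816.7064.
Second-round multiplier: $318.52 ÷ $816.7064 ≈ 0.39001.
That is a change of -61.0%.

-61.0%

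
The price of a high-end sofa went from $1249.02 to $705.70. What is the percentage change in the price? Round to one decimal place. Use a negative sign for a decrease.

-43.5%

Change: $705.70 − $1249.02 = -$543.32.
Relative to the original: -$543.32 ÷ $1249.02 ≈ -43.5%.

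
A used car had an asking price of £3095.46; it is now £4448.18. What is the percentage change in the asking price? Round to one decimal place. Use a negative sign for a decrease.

43.7%

Change: £4448.18 − £3095.46 = £1352.72.
Relative to the original: £1352.72 ÷ £3095.46 ≈ 43.7%.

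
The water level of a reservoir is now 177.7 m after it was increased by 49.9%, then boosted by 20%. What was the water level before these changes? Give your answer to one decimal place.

Undoing the 20% increase: 177.7 ÷ 1.2 ≈ 148.083333.
Undoing the 49.9% increase: 148.083333 ÷ 1.499 ≈ 98.8 m.

98.8 m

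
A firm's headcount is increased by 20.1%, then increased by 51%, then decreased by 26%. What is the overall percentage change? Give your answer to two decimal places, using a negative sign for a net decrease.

34.20%

The combined multiplier is 1.201 × 1.51 × 0.74 = 1.3419974.
That corresponds to an increase of 34.20%.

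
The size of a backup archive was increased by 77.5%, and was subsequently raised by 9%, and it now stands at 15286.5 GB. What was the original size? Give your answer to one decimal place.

The overall multiplier applied was 1.775 × 1.09 = 1.93475.
So the original size was 15286.5 ÷ 1.93475 ≈ 7901.0 GB.

7901.0 GB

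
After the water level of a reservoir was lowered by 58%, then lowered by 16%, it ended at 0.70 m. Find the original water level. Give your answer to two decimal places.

The overall multiplier applied was 0.42 × 0.84 = 0.3528.
So the original water level was 0.70 ÷ 0.3528 ≈ 1.98 m.

1.98 m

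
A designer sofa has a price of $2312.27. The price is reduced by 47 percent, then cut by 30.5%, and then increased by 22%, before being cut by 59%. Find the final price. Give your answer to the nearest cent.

$426.03

47% decrease: $2312.27 × 0.53 = $1225.5031.
After the 30.5% decrease: $1225.5031 × 0.695 = $851.7246545.
22% increase: $851.7246545 × 1.22 = $1039.10407849.
After the 59% decrease: $1039.10407849 × 0.41 = $426.0326721809 ≈ $426.03.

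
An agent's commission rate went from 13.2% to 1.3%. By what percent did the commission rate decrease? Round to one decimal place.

90.2%

The change is 1.3 − 13.2 = -11.9 percentage points.
Relative to the original 13.2%, that is -11.9 ÷ 13.2 ≈ -90.2%.
So the commission rate fell by 90.2%.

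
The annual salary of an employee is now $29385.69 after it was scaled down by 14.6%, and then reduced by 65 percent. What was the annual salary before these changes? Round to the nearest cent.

Undoing the 65% decrease: $29385.69 ÷ 0.35 ≈ $83959.114286.
Undoing the 14.6% decrease: $83959.114286 ÷ 0.854 ≈ $98312.78.

$98312.78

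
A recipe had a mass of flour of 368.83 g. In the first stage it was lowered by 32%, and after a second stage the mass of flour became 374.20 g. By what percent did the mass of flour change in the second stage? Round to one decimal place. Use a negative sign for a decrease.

After the first stage: 368.83 × 0.68 = 250.8044.
Second-stage multiplier: 374.20 ÷ 250.8044 ≈ 1.492.
That is a change of 49.2%.

49.2%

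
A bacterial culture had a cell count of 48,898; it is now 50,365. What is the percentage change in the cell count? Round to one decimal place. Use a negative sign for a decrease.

Change: 50,365 − 48,898 = 1,467.
Relative to the original: 1,467 ÷ 48,898 ≈ 3.0%.

3.0%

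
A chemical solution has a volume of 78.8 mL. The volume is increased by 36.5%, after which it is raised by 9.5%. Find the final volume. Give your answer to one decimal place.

117.8 mL

Each change multiplies by a factor: 1.365 × 1.095 = 1.494675.
78.8 × 1.494675 = 117.78039 ≈ 117.8.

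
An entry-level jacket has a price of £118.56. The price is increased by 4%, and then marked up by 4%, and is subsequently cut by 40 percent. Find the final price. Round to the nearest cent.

£76.94

4% increase: £118.56 × 1.04 = £123.3024.
4% increase: £123.3024 × 1.04 = £128.234496.
Apply the 40% decrease: £128.234496 × 0.6 = £76.9406976 ≈ £76.94.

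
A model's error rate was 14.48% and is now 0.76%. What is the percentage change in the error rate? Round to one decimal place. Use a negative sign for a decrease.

-94.8%

The change is 0.76 − 14.48 = -13.72 percentage points.
Relative to the original 14.48%, that is -13.72 ÷ 14.48 ≈ -94.8%.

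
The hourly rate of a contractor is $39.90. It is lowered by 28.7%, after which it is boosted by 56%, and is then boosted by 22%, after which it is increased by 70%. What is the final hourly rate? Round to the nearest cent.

28.7% decrease: $39.90 × 0.713 = $28.4487.
After the 56% increase: $28.4487 × 1.56 = $44.379972.
22% increase: $44.379972 × 1.22 = $54.14356584.
70% increase: $54.14356584 × 1.7 = $92.044061928 ≈ $92.04.

$92.04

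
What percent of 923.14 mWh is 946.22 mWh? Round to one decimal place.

946.22 mWh ÷ 923.14 mWh ≈ 102.5%.

102.5%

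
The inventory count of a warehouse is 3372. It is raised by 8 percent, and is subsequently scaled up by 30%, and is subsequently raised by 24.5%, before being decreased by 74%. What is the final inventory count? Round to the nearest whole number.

After the 8% increase: 3372 × 1.08 = 3641.76.
After the 30% increase: 3641.76 × 1.3 = 4734.288.
After the 24.5% increase: 4734.288 × 1.245 = 5894.18856.
74% decrease: 5894.18856 × 0.26 = 1532.4890256 ≈ 1532.

1532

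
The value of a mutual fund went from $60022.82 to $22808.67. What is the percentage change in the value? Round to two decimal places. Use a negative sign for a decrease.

-62.00%

Change: $22808.67 − $60022.82 = -$37214.15.
Relative to the original: -$37214.15 ÷ $60022.82 ≈ -62.00%.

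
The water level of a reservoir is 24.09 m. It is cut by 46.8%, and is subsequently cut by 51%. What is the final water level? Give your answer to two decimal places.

46.8% decrease: 24.09 × 0.532 = 12.81588.
Apply the 51% decrease: 12.81588 × 0.49 = 6.2797812 ≈ 6.28.

6.28 m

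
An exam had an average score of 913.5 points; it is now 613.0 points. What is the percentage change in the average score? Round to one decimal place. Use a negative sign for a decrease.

Change: 613.0 − 913.5 = -300.5.
Relative to the original: -300.5 ÷ 913.5 ≈ -32.9%.

-32.9%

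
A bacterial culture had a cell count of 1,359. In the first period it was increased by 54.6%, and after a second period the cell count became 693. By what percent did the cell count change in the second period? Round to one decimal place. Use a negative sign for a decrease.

After the first period: 1,359 × 1.546 = 2101.014.
Second-period multiplier: 693 ÷ 2101.014 ≈ 0.32984.
That is a change of -67.0%.

-67.0%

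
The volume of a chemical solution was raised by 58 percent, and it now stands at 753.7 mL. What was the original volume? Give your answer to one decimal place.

477.0 mL

The overall multiplier applied was 1.58.
So the original volume was 753.7 ÷ 1.58 ≈ 477.0 mL.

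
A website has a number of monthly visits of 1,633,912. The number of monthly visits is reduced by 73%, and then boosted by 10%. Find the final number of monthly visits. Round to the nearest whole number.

485,272

Each change multiplies by a factor: 0.27 × 1.1 = 0.297.
1,633,912 × 0.297 = 485271.864 ≈ 485,272.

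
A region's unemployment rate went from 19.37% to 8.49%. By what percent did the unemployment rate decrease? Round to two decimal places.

The change is 8.49 − 19.37 = -10.88 percentage points.
Relative to the original 19.37%, that is -10.88 ÷ 19.37 ≈ -56.17%.
So the unemployment rate fell by 56.17%.

56.17%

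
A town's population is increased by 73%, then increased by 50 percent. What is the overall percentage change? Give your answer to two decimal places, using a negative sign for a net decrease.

159.50%

The combined multiplier is 1.73 × 1.5 = 2.595.
That corresponds to an increase of 159.50%.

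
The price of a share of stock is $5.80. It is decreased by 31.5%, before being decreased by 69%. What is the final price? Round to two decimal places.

Each change multiplies by a factor: 0.685 × 0.31 = 0.21235.
$5.80 × 0.21235 = $1.23163 ≈ $1.23.

$1.23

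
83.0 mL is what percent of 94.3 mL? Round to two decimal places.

88.02%

83.0 mL ÷ 94.3 mL ≈ 88.02%.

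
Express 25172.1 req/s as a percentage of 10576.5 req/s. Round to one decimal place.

238.0%

25172.1 req/s ÷ 10576.5 req/s ≈ 238.0%.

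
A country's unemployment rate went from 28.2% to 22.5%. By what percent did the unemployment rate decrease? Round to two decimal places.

The change is 22.5 − 28.2 = -5.7 percentage points.
Relative to the original 28.2%, that is -5.7 ÷ 28.2 ≈ -20.21%.
So the unemployment rate fell by 20.21%.

20.21%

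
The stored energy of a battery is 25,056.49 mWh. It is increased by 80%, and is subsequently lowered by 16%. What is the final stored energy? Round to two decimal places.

37,885.41 mWh

Apply the 80% increase: 25,056.49 × 1.8 = 45101.682.
Apply the 16% decrease: 45101.682 × 0.84 = 37885.41288 ≈ 37,885.41.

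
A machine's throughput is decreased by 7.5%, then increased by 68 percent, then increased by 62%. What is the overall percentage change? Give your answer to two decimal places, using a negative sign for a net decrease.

151.75%

A 7.5% decrease multiplies by 0.925.
Then a 68% increase: 0.925 × 1.68 = 1.554.
Then a 62% increase: 1.554 × 1.62 = 2.51748.
Overall factor 2.51748, i.e. 151.75%.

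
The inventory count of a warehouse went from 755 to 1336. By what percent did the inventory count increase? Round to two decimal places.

76.95%

Change: 1336 − 755 = 581.
Relative to the original: 581 ÷ 755 ≈ 76.95%.
So the inventory count increased by 76.95%.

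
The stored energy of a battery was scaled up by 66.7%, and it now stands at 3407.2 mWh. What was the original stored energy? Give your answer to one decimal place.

2043.9 mWh

The overall multiplier applied was 1.667.
So the original stored energy was 3407.2 ÷ 1.667 ≈ 2043.9 mWh.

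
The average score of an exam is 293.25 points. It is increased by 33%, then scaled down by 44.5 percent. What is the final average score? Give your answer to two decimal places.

33% increase: 293.25 × 1.33 = 390.0225.
Apply the 44.5% decrease: 390.0225 × 0.555 = 216.4624875 ≈ 216.46.

216.46 points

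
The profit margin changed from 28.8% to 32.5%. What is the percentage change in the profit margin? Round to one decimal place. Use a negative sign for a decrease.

12.8%

The change is 32.5 − 28.8 = 3.7 percentage points.
Relative to the original 28.8%, that is 3.7 ÷ 28.8 ≈ 12.8%.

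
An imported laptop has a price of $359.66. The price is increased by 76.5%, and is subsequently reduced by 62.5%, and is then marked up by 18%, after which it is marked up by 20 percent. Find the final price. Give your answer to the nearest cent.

$337.08

Each change multiplies by a factor: 1.765 × 0.375 × 1.18 × 1.2 = 0.937215.
$359.66 × 0.937215 = $337.0787469 ≈ $337.08.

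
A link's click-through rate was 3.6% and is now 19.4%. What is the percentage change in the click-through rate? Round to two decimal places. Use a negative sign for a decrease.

438.89%

The change is 19.4 − 3.6 = 15.8 percentage points.
Relative to the original 3.6%, that is 15.8 ÷ 3.6 ≈ 438.89%.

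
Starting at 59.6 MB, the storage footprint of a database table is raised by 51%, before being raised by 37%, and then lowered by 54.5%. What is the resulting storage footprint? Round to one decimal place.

56.1 MB

Each change multiplies by a factor: 1.51 × 1.37 × 0.455 = 0.9412585.
59.6 × 0.9412585 = 56.0990066 ≈ 56.1.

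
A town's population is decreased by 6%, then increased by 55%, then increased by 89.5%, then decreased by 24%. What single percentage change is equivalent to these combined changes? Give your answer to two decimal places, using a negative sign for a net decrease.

109.84%

The combined multiplier is 0.94 × 1.55 × 1.895 × 0.76 = 2.0983714.
That corresponds to an increase of 109.84%.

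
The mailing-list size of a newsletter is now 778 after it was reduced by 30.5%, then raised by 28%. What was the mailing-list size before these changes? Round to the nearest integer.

Undoing the 28% increase: 778 ÷ 1.28 = 607.8125.
Undoing the 30.5% decrease: 607.8125 ÷ 0.695 ≈ 875.

875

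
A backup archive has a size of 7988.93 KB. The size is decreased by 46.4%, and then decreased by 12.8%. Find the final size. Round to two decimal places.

Each change multiplies by a factor: 0.536 × 0.872 = 0.467392.
7988.93 × 0.467392 = 3733.96197056 ≈ 3733.96.

3733.96 KB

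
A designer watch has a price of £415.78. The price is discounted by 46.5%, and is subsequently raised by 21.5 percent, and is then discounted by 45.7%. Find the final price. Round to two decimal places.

Each change multiplies by a factor: 0.535 × 1.215 × 0.543 = 0.352963575.
£415.78 × 0.352963575 = £146.7551952135 ≈ £146.76.

£146.76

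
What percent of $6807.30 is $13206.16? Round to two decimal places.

194.00%

$13206.16 ÷ $6807.30 ≈ 194.00%.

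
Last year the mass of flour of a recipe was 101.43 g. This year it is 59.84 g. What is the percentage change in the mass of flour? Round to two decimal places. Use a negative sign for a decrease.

-41.00%

Change: 59.84 − 101.43 = -41.59.
Relative to the original: -41.59 ÷ 101.43 ≈ -41.00%.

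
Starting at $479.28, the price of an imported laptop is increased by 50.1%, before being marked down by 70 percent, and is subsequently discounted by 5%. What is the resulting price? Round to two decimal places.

After the 50.1% increase: $479.28 × 1.501 = $719.39928.
After the 70% decrease: $719.39928 × 0.3 = $215.819784.
After the 5% decrease: $215.819784 × 0.95 = $205.0287948 ≈ $205.03.

$205.03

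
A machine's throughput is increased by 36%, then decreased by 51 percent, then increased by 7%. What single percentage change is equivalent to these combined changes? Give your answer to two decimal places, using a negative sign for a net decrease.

The combined multiplier is 1.36 × 0.49 × 1.07 = 0.713048.
That corresponds to a decrease of 28.70%.

-28.70%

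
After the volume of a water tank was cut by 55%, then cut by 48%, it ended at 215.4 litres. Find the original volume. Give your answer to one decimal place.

920.5 litres

Undoing the 48% decrease: 215.4 ÷ 0.52 ≈ 414.230769.
Undoing the 55% decrease: 414.230769 ÷ 0.45 ≈ 920.5 litres.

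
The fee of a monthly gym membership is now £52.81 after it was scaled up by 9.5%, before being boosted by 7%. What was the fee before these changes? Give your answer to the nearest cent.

The overall multiplier applied was 1.095 × 1.07 = 1.17165.
So the original fee was £52.81 ÷ 1.17165 ≈ £45.07.

£45.07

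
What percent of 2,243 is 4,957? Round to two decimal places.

221.00%

4,957 ÷ 2,243 ≈ 221.00%.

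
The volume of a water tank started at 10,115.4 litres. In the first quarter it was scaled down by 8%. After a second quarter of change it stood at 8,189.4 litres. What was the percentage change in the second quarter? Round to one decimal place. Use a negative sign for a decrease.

-12.0%

After the first quarter: 10,115.4 × 0.92 = 9306.168.
Second-quarter multiplier: 8,189.4 ÷ 9306.168 ≈ 0.88.
That is a change of -12.0%.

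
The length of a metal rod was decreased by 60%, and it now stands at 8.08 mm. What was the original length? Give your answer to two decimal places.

The overall multiplier applied was 0.4.
So the original length was 8.08 ÷ 0.4 = 20.20 mm.

20.20 mm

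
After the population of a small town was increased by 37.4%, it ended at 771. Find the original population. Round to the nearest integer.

The overall multiplier applied was 1.374.
So the original population was 771 ÷ 1.374 ≈ 561.

561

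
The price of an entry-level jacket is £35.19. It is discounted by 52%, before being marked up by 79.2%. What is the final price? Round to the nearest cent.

Each change multiplies by a factor: 0.48 × 1.792 = 0.86016.
£35.19 × 0.86016 = £30.2690304 ≈ £30.27.

£30.27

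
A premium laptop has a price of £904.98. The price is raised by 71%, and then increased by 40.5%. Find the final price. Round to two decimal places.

Apply the 71% increase: £904.98 × 1.71 = £1547.5158.
After the 40.5% increase: £1547.5158 × 1.405 = £2174.259699 ≈ £2174.26.

£2174.26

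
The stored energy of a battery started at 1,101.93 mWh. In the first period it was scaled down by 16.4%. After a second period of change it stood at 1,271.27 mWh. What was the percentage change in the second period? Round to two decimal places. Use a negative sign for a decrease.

38.00%

After the first period: 1,101.93 × 0.836 = 921.21348.
Second-period multiplier: 1,271.27 ÷ 921.21348 ≈ 1.379995.
That is a change of 38.00%.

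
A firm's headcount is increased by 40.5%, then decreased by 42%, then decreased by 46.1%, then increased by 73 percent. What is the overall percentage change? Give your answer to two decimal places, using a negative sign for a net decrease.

A 40.5% increase multiplies by 1.405.
Then a 42% decrease: 1.405 × 0.58 = 0.8149.
Then a 46.1% decrease: 0.8149 × 0.539 = 0.4392311.
Then a 73% increase: 0.4392311 × 1.73 = 0.759869803.
Overall factor 0.759869803, i.e. -24.01%.

-24.01%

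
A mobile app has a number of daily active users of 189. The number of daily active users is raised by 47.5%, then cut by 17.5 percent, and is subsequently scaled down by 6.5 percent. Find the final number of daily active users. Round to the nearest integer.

After the 47.5% increase: 189 × 1.475 = 278.775.
Apply the 17.5% decrease: 278.775 × 0.825 = 229.989375.
Apply the 6.5% decrease: 229.989375 × 0.935 = 215.040065625 ≈ 215.

215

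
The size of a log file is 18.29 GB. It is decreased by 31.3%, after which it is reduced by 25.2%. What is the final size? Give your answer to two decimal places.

9.40 GB

Each change multiplies by a factor: 0.687 × 0.748 = 0.513876.
18.29 × 0.513876 = 9.39879204 ≈ 9.40.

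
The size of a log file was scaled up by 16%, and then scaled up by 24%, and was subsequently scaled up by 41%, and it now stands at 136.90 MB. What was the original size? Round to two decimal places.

The overall multiplier applied was 1.16 × 1.24 × 1.41 = 2.028144.
So the original size was 136.90 ÷ 2.028144 ≈ 67.50 MB.

67.50 MB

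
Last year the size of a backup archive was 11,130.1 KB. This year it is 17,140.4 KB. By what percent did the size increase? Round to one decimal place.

54.0%

Change: 17,140.4 − 11,130.1 = 6,010.3.
Relative to the original: 6,010.3 ÷ 11,130.1 ≈ 54.0%.
So the size increased by 54.0%.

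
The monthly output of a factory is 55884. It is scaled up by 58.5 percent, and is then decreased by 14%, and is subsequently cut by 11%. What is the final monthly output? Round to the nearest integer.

After the 58.5% increase: 55884 × 1.585 = 88576.14.
Apply the 14% decrease: 88576.14 × 0.86 = 76175.4804.
After the 11% decrease: 76175.4804 × 0.89 = 67796.177556 ≈ 67796.

67796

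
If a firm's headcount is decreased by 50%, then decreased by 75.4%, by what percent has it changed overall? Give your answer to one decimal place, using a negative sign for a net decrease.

-87.7%

A 50% decrease multiplies by 0.5.
Then a 75.4% decrease: 0.5 × 0.246 = 0.123.
Overall factor 0.123, i.e. -87.7%.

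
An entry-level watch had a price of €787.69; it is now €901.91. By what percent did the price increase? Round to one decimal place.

14.5%

Change: €901.91 − €787.69 = €114.22.
Relative to the original: €114.22 ÷ €787.69 ≈ 14.5%.
So the price increased by 14.5%.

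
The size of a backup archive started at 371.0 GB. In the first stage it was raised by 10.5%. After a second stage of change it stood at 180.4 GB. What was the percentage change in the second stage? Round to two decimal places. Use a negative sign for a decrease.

-56.00%

After the first stage: 371.0 × 1.105 = 409.955.
Second-stage multiplier: 180.4 ÷ 409.955 ≈ 0.440048.
That is a change of -56.00%.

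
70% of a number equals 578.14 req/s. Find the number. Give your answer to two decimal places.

578.14 req/s ÷ 0.7 ≈ 825.91 req/s.

825.91 req/s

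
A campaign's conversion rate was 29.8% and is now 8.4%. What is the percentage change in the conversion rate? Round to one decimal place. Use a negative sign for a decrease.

The change is 8.4 − 29.8 = -21.4 percentage points.
Relative to the original 29.8%, that is -21.4 ÷ 29.8 ≈ -71.8%.

-71.8%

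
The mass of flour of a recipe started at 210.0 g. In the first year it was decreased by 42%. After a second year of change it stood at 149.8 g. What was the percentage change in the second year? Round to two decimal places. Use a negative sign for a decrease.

After the first year: 210.0 × 0.58 = 121.8.
Second-year multiplier: 149.8 ÷ 121.8 ≈ 1.229885.
That is a change of 22.99%.

22.99%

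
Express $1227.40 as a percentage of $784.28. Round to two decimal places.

$1227.40 ÷ $784.28 ≈ 156.50%.

156.50%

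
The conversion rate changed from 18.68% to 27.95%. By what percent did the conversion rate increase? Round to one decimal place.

49.6%

The change is 27.95 − 18.68 = 9.27 percentage points.
Relative to the original 18.68%, that is 9.27 ÷ 18.68 ≈ 49.6%.
So the conversion rate rose by 49.6%.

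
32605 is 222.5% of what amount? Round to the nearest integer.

32605 ÷ 2.225 ≈ 14654.

14654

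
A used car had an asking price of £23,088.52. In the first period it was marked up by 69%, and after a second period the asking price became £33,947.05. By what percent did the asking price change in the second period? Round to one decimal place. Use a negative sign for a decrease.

-13.0%

After the first period: £23,088.52 × 1.69 = £39019.5988.
Second-period multiplier: £33,947.05 ÷ £39019.5988 ≈ 0.87.
That is a change of -13.0%.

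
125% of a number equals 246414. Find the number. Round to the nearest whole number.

246414 ÷ 1.25 ≈ 197131.

197131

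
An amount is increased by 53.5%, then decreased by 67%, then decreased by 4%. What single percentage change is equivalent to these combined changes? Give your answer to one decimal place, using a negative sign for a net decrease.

-51.4%

A 53.5% increase multiplies by 1.535.
Then a 67% decrease: 1.535 × 0.33 = 0.50655.
Then a 4% decrease: 0.50655 × 0.96 = 0.486288.
Overall factor 0.486288, i.e. -51.4%.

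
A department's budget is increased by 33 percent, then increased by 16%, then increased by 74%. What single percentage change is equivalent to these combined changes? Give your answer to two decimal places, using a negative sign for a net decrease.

The combined multiplier is 1.33 × 1.16 × 1.74 = 2.684472.
That corresponds to an increase of 168.45%.

168.45%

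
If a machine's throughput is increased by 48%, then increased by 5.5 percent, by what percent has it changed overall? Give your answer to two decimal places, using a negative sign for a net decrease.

56.14%

The combined multiplier is 1.48 × 1.055 = 1.5614.
That corresponds to an increase of 56.14%.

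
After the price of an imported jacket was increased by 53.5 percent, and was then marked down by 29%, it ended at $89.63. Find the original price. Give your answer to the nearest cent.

Undoing the 29% decrease: $89.63 ÷ 0.71 ≈ $126.239437.
Undoing the 53.5% increase: $126.239437 ÷ 1.535 ≈ $82.24.

$82.24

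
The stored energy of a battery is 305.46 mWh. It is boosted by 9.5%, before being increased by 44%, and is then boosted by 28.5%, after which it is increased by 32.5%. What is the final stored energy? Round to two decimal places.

820.07 mWh

Each change multiplies by a factor: 1.095 × 1.44 × 1.285 × 1.325 = 2.6846991.
305.46 × 2.6846991 = 820.068187086 ≈ 820.07.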